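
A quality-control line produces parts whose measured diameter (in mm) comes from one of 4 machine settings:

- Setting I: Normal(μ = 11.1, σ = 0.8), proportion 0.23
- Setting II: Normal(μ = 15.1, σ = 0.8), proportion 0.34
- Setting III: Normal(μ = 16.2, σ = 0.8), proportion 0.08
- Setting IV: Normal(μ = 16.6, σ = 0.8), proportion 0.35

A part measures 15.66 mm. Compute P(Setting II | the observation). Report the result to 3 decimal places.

0.527

P(component k | x) = π_k·f_k(x) / marginal(x), where marginal(x) = Σ_j π_j·f_j(x).
Evaluate each component's likelihood at the observed value:
  f_I = 4.39244e-08
  f_II = 0.390317
  f_III = 0.397084
  f_IV = 0.250047
Unnormalised posteriors:
  π_I·f_I = 0.23 × 4.39244e-08 = 1.01026e-08
  π_II·f_II = 0.34 × 0.390317 = 0.132708
  π_III·f_III = 0.08 × 0.397084 = 0.0317667
  π_IV·f_IV = 0.35 × 0.250047 = 0.0875164
Evidence: 1.01026e-08 + 0.132708 + 0.0317667 + 0.0875164 = 0.251991
P(Setting II | 15.66 mm) ≈ 0.527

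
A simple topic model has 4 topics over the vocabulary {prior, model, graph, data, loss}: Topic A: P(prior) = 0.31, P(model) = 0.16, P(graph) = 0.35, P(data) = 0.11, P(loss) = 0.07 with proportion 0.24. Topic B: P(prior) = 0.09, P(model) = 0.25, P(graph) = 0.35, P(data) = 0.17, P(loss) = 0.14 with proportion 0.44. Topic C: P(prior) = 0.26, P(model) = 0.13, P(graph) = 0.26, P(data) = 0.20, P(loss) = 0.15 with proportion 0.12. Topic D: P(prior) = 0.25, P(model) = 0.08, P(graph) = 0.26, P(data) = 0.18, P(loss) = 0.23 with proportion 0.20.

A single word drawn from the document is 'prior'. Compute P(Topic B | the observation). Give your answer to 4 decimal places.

0.2029

The responsibility of component k is π_k f_k(x) divided by Σ_j π_j f_j(x).
Component likelihoods at x = 'prior':
  p_A = P(prior | comp) = 0.31
  p_B = P(prior | comp) = 0.09
  p_C = P(prior | comp) = 0.26
  p_D = P(prior | comp) = 0.25
Multiply by the mixture weights:
  π_A·p_A = 0.24 × 0.31 = 0.0744
  π_B·p_B = 0.44 × 0.09 = 0.0396
  π_C·p_C = 0.12 × 0.26 = 0.0312
  π_D·p_D = 0.20 × 0.25 = 0.05
Normaliser: 0.0744 + 0.0396 + 0.0312 + 0.05 = 0.1952
Responsibility of Topic B: 0.0396 / 0.1952 ≈ 0.2029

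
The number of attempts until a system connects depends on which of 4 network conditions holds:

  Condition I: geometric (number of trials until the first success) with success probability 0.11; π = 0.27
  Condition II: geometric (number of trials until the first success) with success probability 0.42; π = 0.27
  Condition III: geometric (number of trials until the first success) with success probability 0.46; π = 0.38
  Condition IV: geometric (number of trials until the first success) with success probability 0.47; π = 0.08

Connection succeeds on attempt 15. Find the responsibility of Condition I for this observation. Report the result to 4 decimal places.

0.9844

Apply Bayes' rule: the posterior for each component is proportional to its prior times its likelihood at x.
Geometric probabilities:
  p_I = 0.0215205
  p_II = 0.000204758
  p_III = 8.24652e-05
  p_IV = 6.48575e-05
Weight by the priors:
  w_I·p_I = 0.27 × 0.0215205 = 0.00581054
  w_II·p_II = 0.27 × 0.000204758 = 5.52847e-05
  w_III·p_III = 0.38 × 8.24652e-05 = 3.13368e-05
  w_IV·p_IV = 0.08 × 6.48575e-05 = 5.1886e-06
Evidence: 0.00581054 + 5.52847e-05 + 3.13368e-05 + 5.1886e-06 = 0.00590235
So the posterior for Condition I is 0.00581054 / 0.00590235 ≈ 0.9844.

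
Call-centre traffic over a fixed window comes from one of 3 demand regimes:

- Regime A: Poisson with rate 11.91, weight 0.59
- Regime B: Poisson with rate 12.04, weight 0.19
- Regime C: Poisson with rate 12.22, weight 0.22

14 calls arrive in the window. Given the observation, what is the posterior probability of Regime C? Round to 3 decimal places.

The responsibility of component k is w_k f_k(x) divided by Σ_j w_j f_j(x).
Poisson probabilities:
  f_A = 0.0891064
  f_B = 0.0910871
  f_C = 0.0936505
Multiply by the mixture weights:
  w_A·f_A = 0.59 × 0.0891064 = 0.0525728
  w_B·f_B = 0.19 × 0.0910871 = 0.0173066
  w_C·f_C = 0.22 × 0.0936505 = 0.0206031
Marginal: 0.0525728 + 0.0173066 + 0.0206031 = 0.0904824
P(Regime C | data) ≈ 0.228

0.228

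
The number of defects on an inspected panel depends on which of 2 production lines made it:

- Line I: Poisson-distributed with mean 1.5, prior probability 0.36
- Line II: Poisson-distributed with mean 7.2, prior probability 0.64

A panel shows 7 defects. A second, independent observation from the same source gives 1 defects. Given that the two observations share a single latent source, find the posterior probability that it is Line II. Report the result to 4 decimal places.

0.8487

P(component k | x) = P(Z=k)·f_k(x) / marginal(x), where marginal(x) = Σ_j P(Z=j)·f_j(x).
Since both observations come from the same component, the likelihood for component k is f_k(x₁)·f_k(x₂).
  L_I = [e^(−1.5)·1.5^7/7! = 0.000756426] × [0.334695] = 0.000253172
  L_II = [e^(−7.2)·7.2^7/7! = 0.148586] × [0.00537542] = 0.00079871
Multiply by the mixture weights:
  P(Z=I)·L_I = 0.36 × 0.000253172 = 9.1142e-05
  P(Z=II)·L_II = 0.64 × 0.00079871 = 0.000511174
Evidence: 9.1142e-05 + 0.000511174 = 0.000602316
So the posterior for Line II is 0.000511174 / 0.000602316 ≈ 0.8487.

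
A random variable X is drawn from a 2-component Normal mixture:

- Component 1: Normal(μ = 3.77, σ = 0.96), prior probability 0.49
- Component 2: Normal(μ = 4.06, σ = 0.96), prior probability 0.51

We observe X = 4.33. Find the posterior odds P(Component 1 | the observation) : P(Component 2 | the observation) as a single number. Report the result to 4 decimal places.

0.8432

Only the two components matter; the odds are (π_i f_i(x)) / (π_j f_j(x)).
Evaluate each component's likelihood at the observed value:
  p_1 = 0.350549
  p_2 = 0.39945
Odds = (0.49/0.51) × (0.350549/0.39945) = 0.960784 × 0.877579 ≈ 0.8432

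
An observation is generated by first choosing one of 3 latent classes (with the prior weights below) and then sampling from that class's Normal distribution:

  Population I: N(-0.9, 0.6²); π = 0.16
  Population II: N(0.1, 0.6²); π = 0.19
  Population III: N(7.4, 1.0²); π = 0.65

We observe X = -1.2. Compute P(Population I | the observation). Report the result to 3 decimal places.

P(component k | x) = w_k·f_k(x) / marginal(x), where marginal(x) = Σ_j w_j·f_j(x).
Evaluate each component's likelihood at the observed value:
  f_I = 0.586776
  f_II = 0.0635877
  f_III = 3.47296e-17
Multiply by the mixture weights:
  w_I·f_I = 0.16 × 0.586776 = 0.0938841
  w_II·f_II = 0.19 × 0.0635877 = 0.0120817
  w_III·f_III = 0.65 × 3.47296e-17 = 2.25743e-17
Sum: 0.0938841 + 0.0120817 + 2.25743e-17 = 0.105966
P(Population I | x) ≈ 0.886

0.886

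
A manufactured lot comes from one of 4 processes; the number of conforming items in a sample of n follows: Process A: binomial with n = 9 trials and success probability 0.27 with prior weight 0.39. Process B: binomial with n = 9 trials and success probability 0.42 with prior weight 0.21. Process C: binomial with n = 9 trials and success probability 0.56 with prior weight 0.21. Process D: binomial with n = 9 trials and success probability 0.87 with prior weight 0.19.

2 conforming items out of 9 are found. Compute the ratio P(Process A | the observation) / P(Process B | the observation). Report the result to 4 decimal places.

Since P(k|x) ∝ P(Z=k) f_k(x), the posterior odds are P(Z=i) f_i(x) / (P(Z=j) f_j(x)).
Evaluate each component's likelihood at the observed value:
  p_A = 0.289928
  p_B = 0.140216
  p_C = 0.0360452
  p_D = 1.7098e-05
0.113072 / 0.0294453 ≈ 3.8401

3.8401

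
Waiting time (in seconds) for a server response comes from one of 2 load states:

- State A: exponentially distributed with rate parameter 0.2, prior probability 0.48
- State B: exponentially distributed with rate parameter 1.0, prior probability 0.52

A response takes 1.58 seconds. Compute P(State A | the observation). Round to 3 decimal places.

0.395

Apply Bayes' rule: the posterior for each component is proportional to its prior times its likelihood at x.
Evaluate each component's likelihood at the observed value:
  f_A = 0.2·e^(−0.2·1.58) = 0.2·e^(−0.3160) = 0.145812
  f_B = 1.0·e^(−1.0·1.58) = 1.0·e^(−1.5800) = 0.205975
Unnormalised posteriors:
  P(Z=A)·f_A = 0.48 × 0.145812 = 0.0699897
  P(Z=B)·f_B = 0.52 × 0.205975 = 0.107107
Normaliser: 0.0699897 + 0.107107 = 0.177097
So the posterior for State A is 0.0699897 / 0.177097 ≈ 0.395.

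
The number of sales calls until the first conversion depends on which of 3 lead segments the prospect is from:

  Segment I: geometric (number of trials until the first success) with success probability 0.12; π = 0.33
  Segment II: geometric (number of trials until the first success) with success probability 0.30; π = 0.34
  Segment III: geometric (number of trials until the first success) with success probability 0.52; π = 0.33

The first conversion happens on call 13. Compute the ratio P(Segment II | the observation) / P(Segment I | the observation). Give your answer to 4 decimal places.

0.1653

Posterior odds = (w_i f_i(x)) / (w_j f_j(x)); the normalising sum cancels.
Component likelihoods at x = 13:
  f_I = 0.0258805
  f_II = 0.00415239
  f_III = 7.77854e-05
Posterior odds = (w_II·f_II) / (w_I·f_I) = (0.34·0.00415239) / (0.33·0.0258805) = 0.00141181 / 0.00854058 ≈ 0.1653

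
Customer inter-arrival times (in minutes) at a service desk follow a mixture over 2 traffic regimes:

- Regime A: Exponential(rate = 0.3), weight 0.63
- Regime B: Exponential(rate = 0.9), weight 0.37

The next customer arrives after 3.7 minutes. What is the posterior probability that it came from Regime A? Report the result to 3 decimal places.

0.839

P(component k | x) = w_k·f_k(x) / marginal(x), where marginal(x) = Σ_j w_j·f_j(x).
Exponential densities:
  L_A = 0.3·e^(−0.3·3.7) = 0.3·e^(−1.1100) = 0.0988677
  L_B = 0.9·e^(−0.9·3.7) = 0.9·e^(−3.3300) = 0.0322138
Prior × likelihood for each component:
  w_A·L_A = 0.63 × 0.0988677 = 0.0622866
  w_B·L_B = 0.37 × 0.0322138 = 0.0119191
Marginal: 0.0622866 + 0.0119191 = 0.0742057
So the posterior for Regime A is 0.0622866 / 0.0742057 ≈ 0.839.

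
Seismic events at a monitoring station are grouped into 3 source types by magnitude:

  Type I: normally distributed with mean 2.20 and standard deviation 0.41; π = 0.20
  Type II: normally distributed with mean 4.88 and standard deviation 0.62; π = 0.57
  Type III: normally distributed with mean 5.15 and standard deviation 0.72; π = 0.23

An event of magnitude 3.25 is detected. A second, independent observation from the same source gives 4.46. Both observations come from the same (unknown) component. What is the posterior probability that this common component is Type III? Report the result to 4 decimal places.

Apply Bayes' rule: the posterior for each component is proportional to its prior times its likelihood at x.
Since both observations come from the same component, the likelihood for component k is f_k(x₁)·f_k(x₂).
  p_I = [(1/(0.41·√(2π)))·exp(−(3.25−2.20)²/(2·0.41²)) = 0.973030·exp(-3.27930) = 0.0366391] × [2.45618e-07] = 8.99923e-09
  p_II = [(1/(0.62·√(2π)))·exp(−(3.25−4.88)²/(2·0.62²)) = 0.643455·exp(-3.45591) = 0.0203066] × [0.511529] = 0.0103874
  p_III = [(1/(0.72·√(2π)))·exp(−(3.25−5.15)²/(2·0.72²)) = 0.554087·exp(-3.48187) = 0.0170381] × [0.350065] = 0.00596445
Weight by the priors:
  w_I·p_I = 0.20 × 8.99923e-09 = 1.79985e-09
  w_II·p_II = 0.57 × 0.0103874 = 0.00592083
  w_III·p_III = 0.23 × 0.00596445 = 0.00137182
Denominator: 1.79985e-09 + 0.00592083 + 0.00137182 = 0.00729266
P(Type III | data) ≈ 0.1881

0.1881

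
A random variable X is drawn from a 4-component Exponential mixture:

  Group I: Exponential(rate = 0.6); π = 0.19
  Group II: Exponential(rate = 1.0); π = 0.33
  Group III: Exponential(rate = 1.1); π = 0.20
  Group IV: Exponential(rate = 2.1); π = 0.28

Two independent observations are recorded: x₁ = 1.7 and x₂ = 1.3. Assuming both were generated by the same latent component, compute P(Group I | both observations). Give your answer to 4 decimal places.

Apply Bayes' rule: the posterior for each component is proportional to its prior times its likelihood at x.
Since both observations come from the same component, the likelihood for component k is f_k(x₁)·f_k(x₂).
  L_I = [0.6·e^(−0.6·1.7) = 0.6·e^(−1.0200) = 0.216357] × [0.275044] = 0.0595076
  L_II = [1.0·e^(−1.0·1.7) = 1.0·e^(−1.7000) = 0.182684] × [0.272532] = 0.0497871
  L_III = [1.1·e^(−1.1·1.7) = 1.1·e^(−1.8700) = 0.169536] × [0.26324] = 0.0446286
  L_IV = [2.1·e^(−2.1·1.7) = 2.1·e^(−3.5700) = 0.0591273] × [0.136961] = 0.0080981
Unnormalised posteriors:
  w_I·L_I = 0.19 × 0.0595076 = 0.0113064
  w_II·L_II = 0.33 × 0.0497871 = 0.0164297
  w_III·L_III = 0.20 × 0.0446286 = 0.00892573
  w_IV·L_IV = 0.28 × 0.0080981 = 0.00226747
Marginal: 0.0113064 + 0.0164297 + 0.00892573 + 0.00226747 = 0.0389294
So the posterior for Group I is 0.0113064 / 0.0389294 ≈ 0.2904.

0.2904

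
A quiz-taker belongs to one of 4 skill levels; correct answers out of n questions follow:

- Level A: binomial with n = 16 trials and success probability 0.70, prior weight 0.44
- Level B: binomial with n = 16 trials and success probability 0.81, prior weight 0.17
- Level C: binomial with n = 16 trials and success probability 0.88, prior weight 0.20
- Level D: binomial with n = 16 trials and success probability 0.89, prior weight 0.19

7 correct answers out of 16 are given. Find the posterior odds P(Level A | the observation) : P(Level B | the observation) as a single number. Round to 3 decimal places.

Only the two components matter; the odds are (π_i f_i(x)) / (π_j f_j(x)).
Evaluate each component's likelihood at the observed value:
  L_A = 0.018544
  L_B = 0.000844508
  L_C = 2.41233e-05
  L_D = 1.19314e-05
0.00815936 / 0.000143566 ≈ 56.833

56.833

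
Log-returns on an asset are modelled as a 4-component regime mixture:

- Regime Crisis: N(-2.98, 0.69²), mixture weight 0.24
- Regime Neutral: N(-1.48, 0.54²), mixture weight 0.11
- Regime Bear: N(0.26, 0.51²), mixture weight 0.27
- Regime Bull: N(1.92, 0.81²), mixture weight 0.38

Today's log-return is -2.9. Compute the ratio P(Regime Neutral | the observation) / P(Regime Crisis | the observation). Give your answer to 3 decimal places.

Only the two components matter; the odds are (w_i f_i(x)) / (w_j f_j(x)).
Evaluate each component's likelihood at the observed value:
  p_Crisis = (1/(0.69·√(2π)))·exp(−(-2.9−-2.98)²/(2·0.69²)) = 0.578177·exp(-0.00672) = 0.574304
  p_Neutral = (1/(0.54·√(2π)))·exp(−(-2.9−-1.48)²/(2·0.54²)) = 0.738782·exp(-3.45748) = 0.0232784
  p_Bear = (1/(0.51·√(2π)))·exp(−(-2.9−0.26)²/(2·0.51²)) = 0.782240·exp(-19.19569) = 3.60376e-09
  p_Bull = (1/(0.81·√(2π)))·exp(−(-2.9−1.92)²/(2·0.81²)) = 0.492521·exp(-17.70492) = 1.00757e-08
Odds = (0.11/0.24) × (0.0232784/0.574304) = 0.458333 × 0.0405333 ≈ 0.019

0.019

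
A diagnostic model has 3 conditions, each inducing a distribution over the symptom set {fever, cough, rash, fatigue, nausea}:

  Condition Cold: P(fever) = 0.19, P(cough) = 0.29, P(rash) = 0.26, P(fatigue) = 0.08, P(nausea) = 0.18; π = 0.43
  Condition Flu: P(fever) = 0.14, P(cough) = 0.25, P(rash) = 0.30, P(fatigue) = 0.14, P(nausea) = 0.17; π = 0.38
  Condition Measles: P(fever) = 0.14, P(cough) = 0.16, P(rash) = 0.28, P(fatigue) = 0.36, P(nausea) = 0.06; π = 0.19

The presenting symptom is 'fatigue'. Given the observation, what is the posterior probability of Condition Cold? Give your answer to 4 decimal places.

0.2205

By Bayes' theorem, P(k | x) = π_k f_k(x) / Σ_j π_j f_j(x).
Component likelihoods at x = 'fatigue':
  p_Cold = 0.08
  p_Flu = 0.14
  p_Measles = 0.36
Multiply by the mixture weights:
  π_Cold·p_Cold = 0.43 × 0.08 = 0.0344
  π_Flu·p_Flu = 0.38 × 0.14 = 0.0532
  π_Measles·p_Measles = 0.19 × 0.36 = 0.0684
Marginal: 0.0344 + 0.0532 + 0.0684 = 0.156
So the posterior for Condition Cold is 0.0344 / 0.156 ≈ 0.2205.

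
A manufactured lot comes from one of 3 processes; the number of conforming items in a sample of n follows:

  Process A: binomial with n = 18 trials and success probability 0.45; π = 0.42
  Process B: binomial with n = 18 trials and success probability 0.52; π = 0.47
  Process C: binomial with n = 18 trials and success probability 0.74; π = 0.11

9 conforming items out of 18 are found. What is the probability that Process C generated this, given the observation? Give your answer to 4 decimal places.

0.0122

P(component k | x) = P(Z=k)·f_k(x) / marginal(x), where marginal(x) = Σ_j P(Z=j)·f_j(x).
Evaluate each component's likelihood at the observed value:
  f_A = C(18,9)·0.45^9·0.55^9 = 48620·0.000756681·0.00460537 = 0.169431
  f_B = C(18,9)·0.52^9·0.48^9 = 48620·0.00277991·0.00135261 = 0.182817
  f_C = C(18,9)·0.74^9·0.26^9 = 48620·0.0665404·5.4295e-06 = 0.0175655
Weight by the priors:
  P(Z=A)·f_A = 0.42 × 0.169431 = 0.0711608
  P(Z=B)·f_B = 0.47 × 0.182817 = 0.0859239
  P(Z=C)·f_C = 0.11 × 0.0175655 = 0.00193221
Marginal: 0.0711608 + 0.0859239 + 0.00193221 = 0.159017
P(Process C | data) = 0.00193221 / 0.159017 ≈ 0.0122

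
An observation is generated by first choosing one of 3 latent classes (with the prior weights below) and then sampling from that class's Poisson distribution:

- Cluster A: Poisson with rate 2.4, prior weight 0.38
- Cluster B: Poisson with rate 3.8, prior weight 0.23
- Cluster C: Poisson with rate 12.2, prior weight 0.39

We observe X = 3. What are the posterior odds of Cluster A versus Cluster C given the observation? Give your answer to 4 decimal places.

Only the two components matter; the odds are (w_i f_i(x)) / (w_j f_j(x)).
Poisson probabilities:
  f_A = e^(−2.4)·2.4^3/3! = 0.209014
  f_B = e^(−3.8)·3.8^3/3! = 0.204588
  f_C = e^(−12.2)·12.2^3/3! = 0.00152242
Odds = (0.38/0.39) × (0.209014/0.00152242) = 0.974359 × 137.29 ≈ 133.7701

133.7701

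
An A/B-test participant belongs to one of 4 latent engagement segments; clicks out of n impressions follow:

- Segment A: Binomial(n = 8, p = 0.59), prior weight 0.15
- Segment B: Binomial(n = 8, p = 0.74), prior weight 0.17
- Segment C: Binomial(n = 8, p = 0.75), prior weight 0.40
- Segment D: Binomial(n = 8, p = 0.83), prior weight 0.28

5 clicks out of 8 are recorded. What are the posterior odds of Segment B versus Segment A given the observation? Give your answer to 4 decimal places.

Posterior odds = (π_i f_i(x)) / (π_j f_j(x)); the normalising sum cancels.
Component likelihoods at x = 5 clicks out of 8:
  L_A = 0.27593
  L_B = 0.218407
  L_C = 0.207642
  L_D = 0.108374
Odds = (0.17/0.15) × (0.218407/0.27593) = 1.13333 × 0.791529 ≈ 0.8971

0.8971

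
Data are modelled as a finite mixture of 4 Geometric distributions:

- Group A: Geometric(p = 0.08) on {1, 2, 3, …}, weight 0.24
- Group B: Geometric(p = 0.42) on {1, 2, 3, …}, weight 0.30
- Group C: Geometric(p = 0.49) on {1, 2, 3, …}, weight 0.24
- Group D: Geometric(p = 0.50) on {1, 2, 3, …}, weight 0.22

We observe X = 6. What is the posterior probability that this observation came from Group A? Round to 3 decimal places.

0.445

The responsibility of component k is w_k f_k(x) divided by Σ_j w_j f_j(x).
Evaluate each component's likelihood at the observed value:
  L_A = 0.0527265
  L_B = 0.027567
  L_C = 0.0169062
  L_D = 0.015625
Weight by the priors:
  w_A·L_A = 0.24 × 0.0527265 = 0.0126544
  w_B·L_B = 0.30 × 0.027567 = 0.0082701
  w_C·L_C = 0.24 × 0.0169062 = 0.0040575
  w_D·L_D = 0.22 × 0.015625 = 0.0034375
Denominator: 0.0126544 + 0.0082701 + 0.0040575 + 0.0034375 = 0.0284195
Responsibility of Group A: 0.0126544 / 0.0284195 ≈ 0.445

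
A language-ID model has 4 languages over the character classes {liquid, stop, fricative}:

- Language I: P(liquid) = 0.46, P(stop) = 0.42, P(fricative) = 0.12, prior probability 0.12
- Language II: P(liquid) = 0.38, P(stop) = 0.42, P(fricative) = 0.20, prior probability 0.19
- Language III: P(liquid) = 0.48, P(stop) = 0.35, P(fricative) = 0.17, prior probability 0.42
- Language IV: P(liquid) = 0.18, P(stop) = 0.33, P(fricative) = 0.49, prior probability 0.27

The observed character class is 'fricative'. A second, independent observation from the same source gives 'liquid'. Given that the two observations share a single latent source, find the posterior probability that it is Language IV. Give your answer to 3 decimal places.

0.301

Apply Bayes' rule: the posterior for each component is proportional to its prior times its likelihood at x.
Since both observations come from the same component, the likelihood for component k is f_k(x₁)·f_k(x₂).
  p_I = [P(fricative | comp) = 0.12] × [0.46] = 0.0552
  p_II = [P(fricative | comp) = 0.20] × [0.38] = 0.076
  p_III = [P(fricative | comp) = 0.17] × [0.48] = 0.0816
  p_IV = [P(fricative | comp) = 0.49] × [0.18] = 0.0882
Multiply by the mixture weights:
  P(Z=I)·p_I = 0.12 × 0.0552 = 0.006624
  P(Z=II)·p_II = 0.19 × 0.076 = 0.01444
  P(Z=III)·p_III = 0.42 × 0.0816 = 0.034272
  P(Z=IV)·p_IV = 0.27 × 0.0882 = 0.023814
Denominator: 0.006624 + 0.01444 + 0.034272 + 0.023814 = 0.07915
So the posterior for Language IV is 0.023814 / 0.07915 ≈ 0.301.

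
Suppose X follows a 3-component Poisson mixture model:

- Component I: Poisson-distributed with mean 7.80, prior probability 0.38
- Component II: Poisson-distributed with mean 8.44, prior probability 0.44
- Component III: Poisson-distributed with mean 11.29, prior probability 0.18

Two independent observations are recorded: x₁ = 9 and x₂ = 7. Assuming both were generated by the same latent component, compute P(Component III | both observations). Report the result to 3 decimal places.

P(component k | x) = w_k·f_k(x) / marginal(x), where marginal(x) = Σ_j w_j·f_j(x).
Since both observations come from the same component, the likelihood for component k is f_k(x₁)·f_k(x₂).
  L_I = [0.120668] × [0.142802] = 0.0172316
  L_II = [0.129382] × [0.130774] = 0.0169198
  L_III = [0.102636] × [0.0579752] = 0.00595032
Weight by the priors:
  w_I·L_I = 0.38 × 0.0172316 = 0.00654802
  w_II·L_II = 0.44 × 0.0169198 = 0.0074447
  w_III·L_III = 0.18 × 0.00595032 = 0.00107106
Sum: 0.00654802 + 0.0074447 + 0.00107106 = 0.0150638
So the posterior for Component III is 0.00107106 / 0.0150638 ≈ 0.071.

0.071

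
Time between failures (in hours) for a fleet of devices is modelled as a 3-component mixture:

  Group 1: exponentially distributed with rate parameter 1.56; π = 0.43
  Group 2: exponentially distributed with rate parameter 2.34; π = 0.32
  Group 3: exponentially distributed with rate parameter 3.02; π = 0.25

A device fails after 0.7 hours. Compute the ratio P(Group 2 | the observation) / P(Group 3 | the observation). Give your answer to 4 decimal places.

Since P(k|x) ∝ P(Z=k) f_k(x), the posterior odds are P(Z=i) f_i(x) / (P(Z=j) f_j(x)).
Evaluate each component's likelihood at the observed value:
  p_1 = 0.52345
  p_2 = 0.454822
  p_3 = 0.364677
Posterior odds = (P(Z=2)·p_2) / (P(Z=3)·p_3) = (0.32·0.454822) / (0.25·0.364677) = 0.145543 / 0.0911693 ≈ 1.5964

1.5964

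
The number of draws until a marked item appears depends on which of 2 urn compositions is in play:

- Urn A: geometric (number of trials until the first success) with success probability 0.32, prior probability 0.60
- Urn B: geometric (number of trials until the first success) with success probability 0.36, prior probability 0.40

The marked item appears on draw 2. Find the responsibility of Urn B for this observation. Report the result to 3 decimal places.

Posterior ∝ prior × likelihood, so P(k | x) ∝ π_k f_k(x); normalise over all components.
Geometric probabilities:
  L_A = 0.32·(1−0.32)^1 = 0.32·0.68 = 0.2176
  L_B = 0.36·(1−0.36)^1 = 0.36·0.64 = 0.2304
Weight by the priors:
  π_A·L_A = 0.60 × 0.2176 = 0.13056
  π_B·L_B = 0.40 × 0.2304 = 0.09216
Denominator: 0.13056 + 0.09216 = 0.22272
P(Urn B | x) ≈ 0.414

0.414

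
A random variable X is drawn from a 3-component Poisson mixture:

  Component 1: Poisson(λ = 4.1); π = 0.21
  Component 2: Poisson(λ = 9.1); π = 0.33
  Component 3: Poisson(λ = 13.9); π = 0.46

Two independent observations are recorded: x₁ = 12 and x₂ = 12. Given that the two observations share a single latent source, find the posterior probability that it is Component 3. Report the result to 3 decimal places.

Posterior ∝ prior × likelihood, so P(k | x) ∝ P(Z=k) f_k(x); normalise over all components.
Since both observations come from the same component, the likelihood for component k is f_k(x₁)·f_k(x₂).
  f_1 = [0.00078066] × [0.00078066] = 6.0943e-07
  f_2 = [0.0751761] × [0.0751761] = 0.00565145
  f_3 = [0.0998039] × [0.0998039] = 0.00996081
Prior × likelihood for each component:
  P(Z=1)·f_1 = 0.21 × 6.0943e-07 = 1.2798e-07
  P(Z=2)·f_2 = 0.33 × 0.00565145 = 0.00186498
  P(Z=3)·f_3 = 0.46 × 0.00996081 = 0.00458197
Normaliser: 1.2798e-07 + 0.00186498 + 0.00458197 = 0.00644708
So the posterior for Component 3 is 0.00458197 / 0.00644708 ≈ 0.711.

0.711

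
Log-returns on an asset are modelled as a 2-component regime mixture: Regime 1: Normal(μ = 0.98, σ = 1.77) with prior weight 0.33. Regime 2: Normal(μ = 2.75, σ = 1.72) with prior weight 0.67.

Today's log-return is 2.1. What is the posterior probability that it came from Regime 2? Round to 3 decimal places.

0.704

The responsibility of component k is π_k f_k(x) divided by Σ_j π_j f_j(x).
Evaluate each component's likelihood at the observed value:
  f_1 = 0.184498
  f_2 = 0.215958
Multiply by the mixture weights:
  π_1·f_1 = 0.33 × 0.184498 = 0.0608844
  π_2·f_2 = 0.67 × 0.215958 = 0.144692
Sum: 0.0608844 + 0.144692 = 0.205576
Responsibility of Regime 2: 0.144692 / 0.205576 ≈ 0.704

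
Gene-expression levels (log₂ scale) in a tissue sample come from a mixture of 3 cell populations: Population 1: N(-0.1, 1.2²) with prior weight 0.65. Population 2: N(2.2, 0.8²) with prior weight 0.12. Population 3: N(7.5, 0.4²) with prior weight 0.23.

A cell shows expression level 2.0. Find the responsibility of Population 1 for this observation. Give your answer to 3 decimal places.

P(component k | x) = P(Z=k)·f_k(x) / marginal(x), where marginal(x) = Σ_j P(Z=j)·f_j(x).
Evaluate each component's likelihood at the observed value:
  p_1 = (1/(1.2·√(2π)))·exp(−(2.0−-0.1)²/(2·1.2²)) = 0.332452·exp(-1.53125) = 0.0718978
  p_2 = (1/(0.8·√(2π)))·exp(−(2.0−2.2)²/(2·0.8²)) = 0.498678·exp(-0.03125) = 0.483335
  p_3 = (1/(0.4·√(2π)))·exp(−(2.0−7.5)²/(2·0.4²)) = 0.997356·exp(-94.53125) = 8.79933e-42
Unnormalised posteriors:
  P(Z=1)·p_1 = 0.65 × 0.0718978 = 0.0467335
  P(Z=2)·p_2 = 0.12 × 0.483335 = 0.0580002
  P(Z=3)·p_3 = 0.23 × 8.79933e-42 = 2.02385e-42
Evidence: 0.0467335 + 0.0580002 + 2.02385e-42 = 0.104734
P(Population 1 | 2.0) = 0.0467335 / 0.104734 ≈ 0.446

0.446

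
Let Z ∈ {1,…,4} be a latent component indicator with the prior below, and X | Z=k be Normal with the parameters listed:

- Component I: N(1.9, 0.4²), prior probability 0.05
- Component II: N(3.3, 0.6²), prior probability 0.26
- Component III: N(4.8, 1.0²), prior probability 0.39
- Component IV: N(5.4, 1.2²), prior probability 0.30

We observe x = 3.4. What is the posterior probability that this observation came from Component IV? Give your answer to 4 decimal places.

0.0980

By Bayes' theorem, P(k | x) = P(Z=k) f_k(x) / Σ_j P(Z=j) f_j(x).
Normal densities:
  L_I = (1/(0.4·√(2π)))·exp(−(3.4−1.9)²/(2·0.4²)) = 0.997356·exp(-7.03125) = 0.000881489
  L_II = (1/(0.6·√(2π)))·exp(−(3.4−3.3)²/(2·0.6²)) = 0.664904·exp(-0.01389) = 0.655733
  L_III = (1/(1.0·√(2π)))·exp(−(3.4−4.8)²/(2·1.0²)) = 0.398942·exp(-0.98000) = 0.149727
  L_IV = (1/(1.2·√(2π)))·exp(−(3.4−5.4)²/(2·1.2²)) = 0.332452·exp(-1.38889) = 0.0828976
Unnormalised posteriors:
  P(Z=I)·L_I = 0.05 × 0.000881489 = 4.40745e-05
  P(Z=II)·L_II = 0.26 × 0.655733 = 0.170491
  P(Z=III)·L_III = 0.39 × 0.149727 = 0.0583937
  P(Z=IV)·L_IV = 0.30 × 0.0828976 = 0.0248693
Normaliser: 4.40745e-05 + 0.170491 + 0.0583937 + 0.0248693 = 0.253798
P(Component IV | the observation) ≈ 0.0980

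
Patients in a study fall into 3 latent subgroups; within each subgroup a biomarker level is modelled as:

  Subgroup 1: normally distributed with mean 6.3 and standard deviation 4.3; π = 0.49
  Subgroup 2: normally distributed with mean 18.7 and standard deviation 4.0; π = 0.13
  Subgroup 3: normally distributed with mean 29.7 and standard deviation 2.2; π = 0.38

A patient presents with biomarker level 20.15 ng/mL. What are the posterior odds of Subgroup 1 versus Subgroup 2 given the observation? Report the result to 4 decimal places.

Only the two components matter; the odds are (w_i f_i(x)) / (w_j f_j(x)).
Normal densities:
  f_1 = (1/(4.3·√(2π)))·exp(−(20.15−6.3)²/(2·4.3²)) = 0.092777·exp(-5.18720) = 0.000518407
  f_2 = (1/(4.0·√(2π)))·exp(−(20.15−18.7)²/(2·4.0²)) = 0.099736·exp(-0.06570) = 0.0933933
  f_3 = (1/(2.2·√(2π)))·exp(−(20.15−29.7)²/(2·2.2²)) = 0.181337·exp(-9.42175) = 1.46783e-05
0.00025402 / 0.0121411 ≈ 0.0209

0.0209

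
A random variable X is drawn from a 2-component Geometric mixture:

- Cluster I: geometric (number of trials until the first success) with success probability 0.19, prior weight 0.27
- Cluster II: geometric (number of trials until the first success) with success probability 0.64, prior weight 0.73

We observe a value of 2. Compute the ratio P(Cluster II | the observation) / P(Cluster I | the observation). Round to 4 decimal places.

The posterior odds equal the prior odds times the likelihood ratio: (P(Z=i)/P(Z=j))·(f_i(x)/f_j(x)).
Component likelihoods at x = 2:
  L_I = 0.19·(1−0.19)^1 = 0.19·0.81 = 0.1539
  L_II = 0.64·(1−0.64)^1 = 0.64·0.36 = 0.2304
0.168192 / 0.041553 ≈ 4.0476

4.0476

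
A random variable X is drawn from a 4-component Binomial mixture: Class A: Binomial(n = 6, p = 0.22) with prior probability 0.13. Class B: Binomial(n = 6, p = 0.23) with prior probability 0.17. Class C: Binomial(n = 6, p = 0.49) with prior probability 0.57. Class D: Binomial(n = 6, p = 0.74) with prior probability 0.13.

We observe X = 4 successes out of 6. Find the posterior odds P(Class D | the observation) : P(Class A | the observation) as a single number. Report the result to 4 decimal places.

Since P(k|x) ∝ π_k f_k(x), the posterior odds are π_i f_i(x) / (π_j f_j(x)).
Component likelihoods at x = 4 successes out of 6:
  L_A = 0.0213782
  L_B = 0.0248877
  L_C = 0.224914
  L_D = 0.304064
Posterior odds = (π_D·L_D) / (π_A·L_A) = (0.13·0.304064) / (0.13·0.0213782) = 0.0395283 / 0.00277917 ≈ 14.2231

14.2231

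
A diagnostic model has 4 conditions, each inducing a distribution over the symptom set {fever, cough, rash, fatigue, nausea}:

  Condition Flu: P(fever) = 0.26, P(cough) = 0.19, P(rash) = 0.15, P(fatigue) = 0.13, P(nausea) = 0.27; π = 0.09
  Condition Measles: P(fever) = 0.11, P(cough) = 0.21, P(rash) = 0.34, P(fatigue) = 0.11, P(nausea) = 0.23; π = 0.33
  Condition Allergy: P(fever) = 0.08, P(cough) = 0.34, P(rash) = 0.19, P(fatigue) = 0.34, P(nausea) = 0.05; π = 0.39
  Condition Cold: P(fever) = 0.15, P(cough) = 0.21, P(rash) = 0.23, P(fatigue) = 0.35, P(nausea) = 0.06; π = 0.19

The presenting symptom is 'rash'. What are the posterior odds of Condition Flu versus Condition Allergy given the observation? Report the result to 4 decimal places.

0.1822

Posterior odds = (π_i f_i(x)) / (π_j f_j(x)); the normalising sum cancels.
Evaluate each component's likelihood at the observed value:
  L_Flu = P(rash | comp) = 0.15
  L_Measles = P(rash | comp) = 0.34
  L_Allergy = P(rash | comp) = 0.19
  L_Cold = P(rash | comp) = 0.23
Posterior odds = (π_Flu·L_Flu) / (π_Allergy·L_Allergy) = (0.09·0.15) / (0.39·0.19) = 0.0135 / 0.0741 ≈ 0.1822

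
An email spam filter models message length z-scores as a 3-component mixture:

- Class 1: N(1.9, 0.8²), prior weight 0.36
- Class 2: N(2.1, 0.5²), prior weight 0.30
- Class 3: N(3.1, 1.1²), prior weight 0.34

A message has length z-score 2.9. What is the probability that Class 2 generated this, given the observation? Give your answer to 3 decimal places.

Posterior ∝ prior × likelihood, so P(k | x) ∝ π_k f_k(x); normalise over all components.
Component likelihoods at x = 2.9:
  p_1 = (1/(0.8·√(2π)))·exp(−(2.9−1.9)²/(2·0.8²)) = 0.498678·exp(-0.78125) = 0.228311
  p_2 = (1/(0.5·√(2π)))·exp(−(2.9−2.1)²/(2·0.5²)) = 0.797885·exp(-1.28000) = 0.221842
  p_3 = (1/(1.1·√(2π)))·exp(−(2.9−3.1)²/(2·1.1²)) = 0.362675·exp(-0.01653) = 0.356729
Weight by the priors:
  π_1·p_1 = 0.36 × 0.228311 = 0.0821921
  π_2·p_2 = 0.30 × 0.221842 = 0.0665525
  π_3·p_3 = 0.34 × 0.356729 = 0.121288
Normaliser: 0.0821921 + 0.0665525 + 0.121288 = 0.270033
Responsibility of Class 2: 0.0665525 / 0.270033 ≈ 0.246

0.246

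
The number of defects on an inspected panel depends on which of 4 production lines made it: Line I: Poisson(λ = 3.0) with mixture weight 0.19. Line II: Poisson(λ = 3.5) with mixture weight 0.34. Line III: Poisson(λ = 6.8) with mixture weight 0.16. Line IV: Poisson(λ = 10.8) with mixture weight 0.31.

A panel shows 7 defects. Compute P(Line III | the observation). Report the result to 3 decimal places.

Posterior ∝ prior × likelihood, so P(k | x) ∝ P(Z=k) f_k(x); normalise over all components.
Evaluate each component's likelihood at the observed value:
  p_I = e^(−3.0)·3.0^7/7! = 0.021604
  p_II = e^(−3.5)·3.5^7/7! = 0.0385492
  p_III = e^(−6.8)·6.8^7/7! = 0.148569
  p_IV = e^(−10.8)·10.8^7/7! = 0.0693674
Multiply by the mixture weights:
  P(Z=I)·p_I = 0.19 × 0.021604 = 0.00410477
  P(Z=II)·p_II = 0.34 × 0.0385492 = 0.0131067
  P(Z=III)·p_III = 0.16 × 0.148569 = 0.0237711
  P(Z=IV)·p_IV = 0.31 × 0.0693674 = 0.0215039
Denominator: 0.00410477 + 0.0131067 + 0.0237711 + 0.0215039 = 0.0624865
Responsibility of Line III: 0.0237711 / 0.0624865 ≈ 0.380

0.380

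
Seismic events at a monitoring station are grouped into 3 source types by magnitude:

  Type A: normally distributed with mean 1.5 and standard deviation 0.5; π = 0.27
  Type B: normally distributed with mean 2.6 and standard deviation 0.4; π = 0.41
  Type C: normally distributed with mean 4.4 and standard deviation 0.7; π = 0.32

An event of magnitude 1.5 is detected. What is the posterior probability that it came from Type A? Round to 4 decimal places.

By Bayes' theorem, P(k | x) = P(Z=k) f_k(x) / Σ_j P(Z=j) f_j(x).
Component likelihoods at x = 1.5:
  f_A = (1/(0.5·√(2π)))·exp(−(1.5−1.5)²/(2·0.5²)) = 0.797885·exp(-0.00000) = 0.797885
  f_B = (1/(0.4·√(2π)))·exp(−(1.5−2.6)²/(2·0.4²)) = 0.997356·exp(-3.78125) = 0.0227339
  f_C = (1/(0.7·√(2π)))·exp(−(1.5−4.4)²/(2·0.7²)) = 0.569918·exp(-8.58163) = 0.00010687
Multiply by the mixture weights:
  P(Z=A)·f_A = 0.27 × 0.797885 = 0.215429
  P(Z=B)·f_B = 0.41 × 0.0227339 = 0.0093209
  P(Z=C)·f_C = 0.32 × 0.00010687 = 3.41984e-05
Sum: 0.215429 + 0.0093209 + 3.41984e-05 = 0.224784
P(Type A | x) ≈ 0.9584

0.9584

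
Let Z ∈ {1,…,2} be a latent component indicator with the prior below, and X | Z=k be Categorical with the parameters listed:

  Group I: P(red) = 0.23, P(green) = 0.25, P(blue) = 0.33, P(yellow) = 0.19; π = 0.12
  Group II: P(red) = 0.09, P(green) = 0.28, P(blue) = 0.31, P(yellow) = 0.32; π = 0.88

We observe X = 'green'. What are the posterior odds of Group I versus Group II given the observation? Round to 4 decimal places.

0.1218

The posterior odds equal the prior odds times the likelihood ratio: (π_i/π_j)·(f_i(x)/f_j(x)).
Evaluate each component's likelihood at the observed value:
  f_I = P(green | comp) = 0.25
  f_II = P(green | comp) = 0.28
Posterior odds = (π_I·f_I) / (π_II·f_II) = (0.12·0.25) / (0.88·0.28) = 0.03 / 0.2464 ≈ 0.1218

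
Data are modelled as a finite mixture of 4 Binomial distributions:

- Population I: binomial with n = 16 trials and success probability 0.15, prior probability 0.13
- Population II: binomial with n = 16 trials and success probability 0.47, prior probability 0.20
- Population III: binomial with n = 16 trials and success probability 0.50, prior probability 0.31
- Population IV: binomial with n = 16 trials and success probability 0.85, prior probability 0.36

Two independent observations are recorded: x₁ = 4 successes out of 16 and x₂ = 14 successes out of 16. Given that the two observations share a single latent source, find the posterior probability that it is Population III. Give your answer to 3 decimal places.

0.676

Posterior ∝ prior × likelihood, so P(k | x) ∝ w_k f_k(x); normalise over all components.
Since both observations come from the same component, the likelihood for component k is f_k(x₁)·f_k(x₂).
  f_I = [C(16,4)·0.15^4·0.85^12 = 1820·0.00050625·0.142242 = 0.131058] × [2.53103e-10] = 3.31711e-11
  f_II = [C(16,4)·0.47^4·0.53^12 = 1820·0.0487968·0.000491259 = 0.0436288] × [0.000865173] = 3.77465e-05
  f_III = [C(16,4)·0.50^4·0.50^12 = 1820·0.0625·0.000244141 = 0.027771] × [0.00183105] = 5.08502e-05
  f_IV = [C(16,4)·0.85^4·0.15^12 = 1820·0.522006·1.29746e-10 = 1.23266e-07] × [0.277478] = 3.42035e-08
Weight by the priors:
  w_I·f_I = 0.13 × 3.31711e-11 = 4.31225e-12
  w_II·f_II = 0.20 × 3.77465e-05 = 7.54929e-06
  w_III·f_III = 0.31 × 5.08502e-05 = 1.57636e-05
  w_IV·f_IV = 0.36 × 3.42035e-08 = 1.23133e-08
Evidence: 4.31225e-12 + 7.54929e-06 + 1.57636e-05 + 1.23133e-08 = 2.33252e-05
Responsibility of Population III: 1.57636e-05 / 2.33252e-05 ≈ 0.676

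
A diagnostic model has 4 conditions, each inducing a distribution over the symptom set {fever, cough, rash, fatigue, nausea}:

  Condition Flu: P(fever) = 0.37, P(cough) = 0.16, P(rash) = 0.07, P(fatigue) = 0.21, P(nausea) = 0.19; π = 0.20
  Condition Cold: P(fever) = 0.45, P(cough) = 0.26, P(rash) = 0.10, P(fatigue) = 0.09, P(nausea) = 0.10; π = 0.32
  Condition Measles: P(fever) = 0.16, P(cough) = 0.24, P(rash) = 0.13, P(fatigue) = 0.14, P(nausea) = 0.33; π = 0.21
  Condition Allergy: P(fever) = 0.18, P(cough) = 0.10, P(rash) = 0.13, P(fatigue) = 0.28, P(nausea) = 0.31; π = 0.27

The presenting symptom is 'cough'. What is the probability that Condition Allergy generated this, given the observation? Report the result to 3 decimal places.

Posterior ∝ prior × likelihood, so P(k | x) ∝ π_k f_k(x); normalise over all components.
Categorical probabilities:
  f_Flu = 0.16
  f_Cold = 0.26
  f_Measles = 0.24
  f_Allergy = 0.1
Multiply by the mixture weights:
  π_Flu·f_Flu = 0.20 × 0.16 = 0.032
  π_Cold·f_Cold = 0.32 × 0.26 = 0.0832
  π_Measles·f_Measles = 0.21 × 0.24 = 0.0504
  π_Allergy·f_Allergy = 0.27 × 0.1 = 0.027
Normaliser: 0.032 + 0.0832 + 0.0504 + 0.027 = 0.1926
P(Condition Allergy | 'cough') ≈ 0.140

0.140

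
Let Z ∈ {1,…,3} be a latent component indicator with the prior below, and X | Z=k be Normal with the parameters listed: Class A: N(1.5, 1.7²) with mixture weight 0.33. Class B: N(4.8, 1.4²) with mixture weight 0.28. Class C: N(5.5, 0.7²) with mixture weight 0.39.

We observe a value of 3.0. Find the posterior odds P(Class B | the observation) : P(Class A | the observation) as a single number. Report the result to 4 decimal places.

Only the two components matter; the odds are (w_i f_i(x)) / (w_j f_j(x)).
Normal densities:
  f_A = 0.159002
  f_B = 0.124688
  f_C = 0.000968449
Posterior odds = (w_B·f_B) / (w_A·f_A) = (0.28·0.124688) / (0.33·0.159002) = 0.0349126 / 0.0524706 ≈ 0.6654

0.6654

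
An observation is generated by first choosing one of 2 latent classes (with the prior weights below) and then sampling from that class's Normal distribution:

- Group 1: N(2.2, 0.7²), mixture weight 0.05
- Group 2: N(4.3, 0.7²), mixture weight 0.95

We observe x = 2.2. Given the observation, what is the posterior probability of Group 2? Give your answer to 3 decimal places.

0.174

The responsibility of component k is w_k f_k(x) divided by Σ_j w_j f_j(x).
Component likelihoods at x = 2.2:
  p_1 = (1/(0.7·√(2π)))·exp(−(2.2−2.2)²/(2·0.7²)) = 0.569918·exp(-0.00000) = 0.569918
  p_2 = (1/(0.7·√(2π)))·exp(−(2.2−4.3)²/(2·0.7²)) = 0.569918·exp(-4.50000) = 0.00633121
Unnormalised posteriors:
  w_1·p_1 = 0.05 × 0.569918 = 0.0284959
  w_2·p_2 = 0.95 × 0.00633121 = 0.00601465
Denominator: 0.0284959 + 0.00601465 = 0.0345105
Responsibility of Group 2: 0.00601465 / 0.0345105 ≈ 0.174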